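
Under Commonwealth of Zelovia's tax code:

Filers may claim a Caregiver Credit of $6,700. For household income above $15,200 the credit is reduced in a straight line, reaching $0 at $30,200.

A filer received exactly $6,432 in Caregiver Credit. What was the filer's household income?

$6,432 is 6,432/6,700 of the full $6,700, so 268/6,700 of the $15,000 range has been used: income = $15,200 + $15,000 × 268/6,700 = $15,800.

$15,800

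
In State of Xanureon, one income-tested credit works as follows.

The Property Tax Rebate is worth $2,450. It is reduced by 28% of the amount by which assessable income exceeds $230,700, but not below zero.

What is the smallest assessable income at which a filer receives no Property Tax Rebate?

The credit falls by 28% of each dollar above $230,700, so it reaches zero when the excess is $2,450 / 28% = $8,750: income = $230,700 + $8,750 = $239,450.

$239,450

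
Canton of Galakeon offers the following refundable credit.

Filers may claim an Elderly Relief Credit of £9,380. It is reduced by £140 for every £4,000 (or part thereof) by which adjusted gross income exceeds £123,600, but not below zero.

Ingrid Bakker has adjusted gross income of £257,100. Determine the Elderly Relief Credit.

£4,620

Elderly Relief Credit: income exceeds £123,600 by £133,500, which is 34 full-or-partial £4,000 increments; reduction = 34 × £140 = £4,760, leaving £4,620.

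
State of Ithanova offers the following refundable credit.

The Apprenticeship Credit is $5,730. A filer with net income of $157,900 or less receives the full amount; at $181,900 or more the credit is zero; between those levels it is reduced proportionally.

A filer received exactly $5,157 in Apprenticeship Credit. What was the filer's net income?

$160,300

$5,157 is 5,157/5,730 of the full $5,730, so 573/5,730 of the $24,000 range has been used: income = $157,900 + $24,000 × 573/5,730 = $160,300.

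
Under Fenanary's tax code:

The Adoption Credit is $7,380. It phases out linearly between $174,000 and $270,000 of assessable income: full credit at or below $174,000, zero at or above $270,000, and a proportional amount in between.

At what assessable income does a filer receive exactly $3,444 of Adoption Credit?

$225,200

$3,444 is 3,444/7,380 of the full $7,380, so 3,936/7,380 of the $96,000 range has been used: income = $174,000 + $96,000 × 3,936/7,380 = $225,200.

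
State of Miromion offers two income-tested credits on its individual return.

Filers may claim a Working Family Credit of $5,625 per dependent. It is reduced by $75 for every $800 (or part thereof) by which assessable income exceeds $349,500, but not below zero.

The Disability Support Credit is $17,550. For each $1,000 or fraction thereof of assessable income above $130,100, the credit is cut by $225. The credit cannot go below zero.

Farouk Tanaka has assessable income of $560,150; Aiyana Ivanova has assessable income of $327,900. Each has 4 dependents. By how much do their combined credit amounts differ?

Farouk ($560,150): Working Family Credit: base = 4 × $5,625 = $22,500. income exceeds $349,500 by $210,650, which is 264 full-or-partial $800 increments; reduction = 264 × $75 = $19,800, leaving $2,700. Disability Support Credit: income exceeds $130,100 by $430,050 → 431 increments × $225 = $96,975 ≥ base, so the credit is $0. total $2,700 + $0 = $2,700
Aiyana ($327,900): Working Family Credit: base = 4 × $5,625 = $22,500. $327,900 is at or below the $349,500 threshold, so the full $22,500 applies. Disability Support Credit: income exceeds $130,100 by $197,800 → 198 increments × $225 = $44,550 ≥ base, so the credit is $0. total $22,500 + $0 = $22,500
Difference: |$2,700 − $22,500| = $19,800.

$19,800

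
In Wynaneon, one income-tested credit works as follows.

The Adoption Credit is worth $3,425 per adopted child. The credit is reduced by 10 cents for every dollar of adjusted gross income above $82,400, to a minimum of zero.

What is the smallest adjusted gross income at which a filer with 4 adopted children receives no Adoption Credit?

Full credit = 4 × $3,425 = $13,700.
The credit falls by 10% of each dollar above $82,400, so it reaches zero when the excess is $13,700 / 10% = $137,000: income = $82,400 + $137,000 = $219,400.

$219,400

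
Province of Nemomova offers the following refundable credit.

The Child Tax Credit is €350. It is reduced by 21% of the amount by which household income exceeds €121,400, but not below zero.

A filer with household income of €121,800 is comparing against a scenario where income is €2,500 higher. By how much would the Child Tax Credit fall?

€266

At €121,800 — 21% of the €400 excess over €121,400 is €84; credit = €350 − €84 = €266.
At €124,300 — 21% of the €2,900 excess over €121,400 is €609 ≥ base, so the credit is €0.
Lost: €266 − €0 = €266.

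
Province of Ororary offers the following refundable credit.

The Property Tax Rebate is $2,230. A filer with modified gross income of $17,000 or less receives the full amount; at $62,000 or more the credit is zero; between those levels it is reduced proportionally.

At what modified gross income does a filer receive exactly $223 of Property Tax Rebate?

$57,500

$223 is 223/2,230 of the full $2,230, so 2,007/2,230 of the $45,000 range has been used: income = $17,000 + $45,000 × 2,007/2,230 = $57,500.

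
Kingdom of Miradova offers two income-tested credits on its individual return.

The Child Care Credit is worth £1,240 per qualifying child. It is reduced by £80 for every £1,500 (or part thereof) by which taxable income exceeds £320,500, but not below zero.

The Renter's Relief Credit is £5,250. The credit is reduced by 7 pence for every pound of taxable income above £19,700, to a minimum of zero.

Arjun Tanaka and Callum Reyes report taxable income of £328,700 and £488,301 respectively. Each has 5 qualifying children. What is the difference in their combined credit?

£5,720

Arjun (£328,700): Child Care Credit: base = 5 × £1,240 = £6,200. income exceeds £320,500 by £8,200, which is 6 full-or-partial £1,500 increments; reduction = 6 × £80 = £480, leaving £5,720. Renter's Relief Credit: 7% of the £309,000 excess over £19,700 is £21,630 ≥ base, so the credit is £0. total £5,720 + £0 = £5,720
Callum (£488,301): Child Care Credit: base = 5 × £1,240 = £6,200. income exceeds £320,500 by £167,801 → 112 increments × £80 = £8,960 ≥ base, so the credit is £0. Renter's Relief Credit: 7% of the £468,601 excess over £19,700 is £32,802.07 ≥ base, so the credit is £0. total £0 + £0 = £0
Difference: |£5,720 − £0| = £5,720.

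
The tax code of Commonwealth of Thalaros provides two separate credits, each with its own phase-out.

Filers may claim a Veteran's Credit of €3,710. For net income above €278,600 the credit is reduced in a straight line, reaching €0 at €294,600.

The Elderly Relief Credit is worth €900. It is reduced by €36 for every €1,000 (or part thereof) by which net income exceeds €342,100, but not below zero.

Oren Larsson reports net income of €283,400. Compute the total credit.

€3,497

Veteran's Credit: €283,400 is €4,800 into a €16,000 phase-out range, leaving 11,200/16,000 of the credit: €3,710 × 11,200/16,000 = €2,597.
Elderly Relief Credit: €283,400 is at or below the €342,100 threshold, so the full €900 applies.
Total: €2,597 + €900 = €3,497.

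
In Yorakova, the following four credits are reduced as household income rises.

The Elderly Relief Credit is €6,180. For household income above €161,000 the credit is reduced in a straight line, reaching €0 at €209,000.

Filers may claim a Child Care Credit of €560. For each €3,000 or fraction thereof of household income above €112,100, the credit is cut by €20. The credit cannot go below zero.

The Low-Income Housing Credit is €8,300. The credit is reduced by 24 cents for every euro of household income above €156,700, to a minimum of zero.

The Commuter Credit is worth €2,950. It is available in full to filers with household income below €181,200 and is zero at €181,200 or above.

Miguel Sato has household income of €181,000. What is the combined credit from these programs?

Elderly Relief Credit: €181,000 is €20,000 into a €48,000 phase-out range, leaving 28,000/48,000 of the credit: €6,180 × 28,000/48,000 = €3,605.
Child Care Credit: income exceeds €112,100 by €68,900, which is 23 full-or-partial €3,000 increments; reduction = 23 × €20 = €460, leaving €100.
Low-Income Housing Credit: 24% of the €24,300 excess over €156,700 is €5,832; credit = €8,300 − €5,832 = €2,468.
Commuter Credit: €181,000 is below the €181,200 cutoff, so the full €2,950 applies.
Total: €3,605 + €100 + €2,468 + €2,950 = €9,123.

€9,123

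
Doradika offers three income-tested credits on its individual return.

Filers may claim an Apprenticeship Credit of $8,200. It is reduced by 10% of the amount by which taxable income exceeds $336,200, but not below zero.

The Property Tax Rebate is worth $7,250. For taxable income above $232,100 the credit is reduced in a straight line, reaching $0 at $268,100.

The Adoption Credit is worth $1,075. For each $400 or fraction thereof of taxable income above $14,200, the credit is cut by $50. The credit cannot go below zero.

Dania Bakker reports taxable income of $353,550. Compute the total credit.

Apprenticeship Credit: 10% of the $17,350 excess over $336,200 is $1,735; credit = $8,200 − $1,735 = $6,465.
Property Tax Rebate: $353,550 is at or above $268,100, so the credit is $0.
Adoption Credit: income exceeds $14,200 by $339,350 → 849 increments × $50 = $42,450 ≥ base, so the credit is $0.
Total: $6,465 + $0 + $0 = $6,465.

$6,465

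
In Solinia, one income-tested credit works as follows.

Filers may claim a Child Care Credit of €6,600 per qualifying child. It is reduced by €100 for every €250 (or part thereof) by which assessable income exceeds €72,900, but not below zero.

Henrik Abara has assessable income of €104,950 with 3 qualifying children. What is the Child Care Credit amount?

Child Care Credit: base = 3 × €6,600 = €19,800. income exceeds €72,900 by €32,050, which is 129 full-or-partial €250 increments; reduction = 129 × €100 = €12,900, leaving €6,900.

€6,900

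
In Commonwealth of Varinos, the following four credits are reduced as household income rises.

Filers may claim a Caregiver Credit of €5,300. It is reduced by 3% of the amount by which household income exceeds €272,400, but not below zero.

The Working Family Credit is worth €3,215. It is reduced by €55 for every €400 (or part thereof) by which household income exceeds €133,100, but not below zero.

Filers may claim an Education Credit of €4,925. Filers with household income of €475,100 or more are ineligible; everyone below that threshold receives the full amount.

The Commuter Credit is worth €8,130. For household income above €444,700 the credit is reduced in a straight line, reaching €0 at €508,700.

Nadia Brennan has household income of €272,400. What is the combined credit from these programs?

€18,355

Caregiver Credit: €272,400 is at or below the €272,400 threshold, so the full €5,300 applies.
Working Family Credit: income exceeds €133,100 by €139,300 → 349 increments × €55 = €19,195 ≥ base, so the credit is €0.
Education Credit: €272,400 is below the €475,100 cutoff, so the full €4,925 applies.
Commuter Credit: €272,400 is at or below the €444,700 threshold, so the full €8,130 applies.
Total: €5,300 + €0 + €4,925 + €8,130 = €18,355.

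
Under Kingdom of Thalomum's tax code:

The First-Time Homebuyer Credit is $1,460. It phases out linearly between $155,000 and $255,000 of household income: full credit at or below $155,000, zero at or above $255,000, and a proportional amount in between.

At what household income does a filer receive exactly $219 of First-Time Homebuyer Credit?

$240,000

$219 is 219/1,460 of the full $1,460, so 1,241/1,460 of the $100,000 range has been used: income = $155,000 + $100,000 × 1,241/1,460 = $240,000.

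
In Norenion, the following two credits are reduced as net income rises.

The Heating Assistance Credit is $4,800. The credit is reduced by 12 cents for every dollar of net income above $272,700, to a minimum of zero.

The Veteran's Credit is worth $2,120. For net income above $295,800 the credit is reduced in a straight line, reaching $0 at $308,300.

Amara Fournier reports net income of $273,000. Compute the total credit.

$6,884

Heating Assistance Credit: 12% of the $300 excess over $272,700 is $36; credit = $4,800 − $36 = $4,764.
Veteran's Credit: $273,000 is at or below the $295,800 threshold, so the full $2,120 applies.
Total: $4,764 + $2,120 = $6,884.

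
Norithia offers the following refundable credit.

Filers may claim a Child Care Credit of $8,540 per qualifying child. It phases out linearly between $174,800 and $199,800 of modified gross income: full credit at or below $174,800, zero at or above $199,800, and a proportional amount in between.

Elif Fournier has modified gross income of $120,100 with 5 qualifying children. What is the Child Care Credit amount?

Child Care Credit: base = 5 × $8,540 = $42,700. $120,100 is at or below the $174,800 threshold, so the full $42,700 applies.

$42,700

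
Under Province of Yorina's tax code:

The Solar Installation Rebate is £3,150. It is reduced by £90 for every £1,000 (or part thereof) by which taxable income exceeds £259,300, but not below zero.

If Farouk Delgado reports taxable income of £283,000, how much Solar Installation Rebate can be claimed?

Solar Installation Rebate: income exceeds £259,300 by £23,700, which is 24 full-or-partial £1,000 increments; reduction = 24 × £90 = £2,160, leaving £990.

£990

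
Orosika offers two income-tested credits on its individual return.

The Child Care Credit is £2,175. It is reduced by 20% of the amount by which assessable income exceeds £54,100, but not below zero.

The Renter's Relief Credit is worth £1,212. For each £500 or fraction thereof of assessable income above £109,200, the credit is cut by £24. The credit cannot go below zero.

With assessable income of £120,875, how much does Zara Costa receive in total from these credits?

Child Care Credit: 20% of the £66,775 excess over £54,100 is £13,355 ≥ base, so the credit is £0.
Renter's Relief Credit: income exceeds £109,200 by £11,675, which is 24 full-or-partial £500 increments; reduction = 24 × £24 = £576, leaving £636.
Total: £0 + £636 = £636.

£636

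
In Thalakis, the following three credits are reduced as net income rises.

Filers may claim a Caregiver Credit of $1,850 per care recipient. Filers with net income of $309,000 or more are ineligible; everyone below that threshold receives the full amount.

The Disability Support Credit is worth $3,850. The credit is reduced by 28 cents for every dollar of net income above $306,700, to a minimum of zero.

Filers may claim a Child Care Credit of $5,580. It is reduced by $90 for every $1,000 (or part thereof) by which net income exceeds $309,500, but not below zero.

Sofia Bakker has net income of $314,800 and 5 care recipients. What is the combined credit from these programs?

$6,622

Caregiver Credit: base = 5 × $1,850 = $9,250. $314,800 meets or exceeds the $309,000 cutoff, so the credit is $0.
Disability Support Credit: 28% of the $8,100 excess over $306,700 is $2,268; credit = $3,850 − $2,268 = $1,582.
Child Care Credit: income exceeds $309,500 by $5,300, which is 6 full-or-partial $1,000 increments; reduction = 6 × $90 = $540, leaving $5,040.
Total: $0 + $1,582 + $5,040 = $6,622.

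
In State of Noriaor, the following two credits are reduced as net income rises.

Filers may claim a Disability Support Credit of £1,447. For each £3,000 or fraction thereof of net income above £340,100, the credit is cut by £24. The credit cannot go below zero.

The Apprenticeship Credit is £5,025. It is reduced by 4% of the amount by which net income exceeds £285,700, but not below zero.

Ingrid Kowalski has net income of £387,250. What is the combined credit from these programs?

Disability Support Credit: income exceeds £340,100 by £47,150, which is 16 full-or-partial £3,000 increments; reduction = 16 × £24 = £384, leaving £1,063.
Apprenticeship Credit: 4% of the £101,550 excess over £285,700 is £4,062; credit = £5,025 − £4,062 = £963.
Total: £1,063 + £963 = £2,026.

£2,026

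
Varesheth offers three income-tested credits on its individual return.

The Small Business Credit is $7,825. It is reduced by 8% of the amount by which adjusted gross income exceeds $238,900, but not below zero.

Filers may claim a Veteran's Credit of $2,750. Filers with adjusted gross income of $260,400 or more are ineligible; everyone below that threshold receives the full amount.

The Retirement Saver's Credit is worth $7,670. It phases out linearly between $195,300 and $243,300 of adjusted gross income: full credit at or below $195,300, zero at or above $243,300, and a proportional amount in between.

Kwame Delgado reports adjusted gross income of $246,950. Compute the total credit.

Small Business Credit: 8% of the $8,050 excess over $238,900 is $644; credit = $7,825 − $644 = $7,181.
Veteran's Credit: $246,950 is below the $260,400 cutoff, so the full $2,750 applies.
Retirement Saver's Credit: $246,950 is at or above $243,300, so the credit is $0.
Total: $7,181 + $2,750 + $0 = $9,931.

$9,931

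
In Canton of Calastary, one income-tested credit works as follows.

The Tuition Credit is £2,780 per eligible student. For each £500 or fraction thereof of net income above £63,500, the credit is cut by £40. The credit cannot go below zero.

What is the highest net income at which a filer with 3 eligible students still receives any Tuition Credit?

Full credit = 3 × £2,780 = £8,340.
After 208 increments the reduction is 208 × £40 = £8,320, leaving £20; one more increment wipes it out. Increment 208 ends at excess 208 × £500 = £104,000, so the highest qualifying income is £63,500 + £104,000 = £167,500.

£167,500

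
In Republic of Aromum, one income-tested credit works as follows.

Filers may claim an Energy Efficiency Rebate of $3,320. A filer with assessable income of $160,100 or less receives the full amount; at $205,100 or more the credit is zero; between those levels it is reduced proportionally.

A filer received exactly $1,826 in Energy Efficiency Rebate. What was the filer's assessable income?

$1,826 is 1,826/3,320 of the full $3,320, so 1,494/3,320 of the $45,000 range has been used: income = $160,100 + $45,000 × 1,494/3,320 = $180,350.

$180,350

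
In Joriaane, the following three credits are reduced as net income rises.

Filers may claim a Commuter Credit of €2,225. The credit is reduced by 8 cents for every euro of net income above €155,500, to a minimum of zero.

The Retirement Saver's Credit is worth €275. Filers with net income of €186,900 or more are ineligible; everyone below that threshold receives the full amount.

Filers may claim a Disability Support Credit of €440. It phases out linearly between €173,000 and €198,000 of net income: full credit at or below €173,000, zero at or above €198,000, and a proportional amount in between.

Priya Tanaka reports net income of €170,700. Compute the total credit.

€1,724

Commuter Credit: 8% of the €15,200 excess over €155,500 is €1,216; credit = €2,225 − €1,216 = €1,009.
Retirement Saver's Credit: €170,700 is below the €186,900 cutoff, so the full €275 applies.
Disability Support Credit: €170,700 is at or below the €173,000 threshold, so the full €440 applies.
Total: €1,009 + €275 + €440 = €1,724.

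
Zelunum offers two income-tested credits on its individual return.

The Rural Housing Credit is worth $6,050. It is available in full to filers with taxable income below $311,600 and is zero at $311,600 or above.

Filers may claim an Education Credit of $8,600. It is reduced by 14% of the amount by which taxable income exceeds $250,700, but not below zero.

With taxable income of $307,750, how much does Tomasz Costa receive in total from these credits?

Rural Housing Credit: $307,750 is below the $311,600 cutoff, so the full $6,050 applies.
Education Credit: 14% of the $57,050 excess over $250,700 is $7,987; credit = $8,600 − $7,987 = $613.
Total: $6,050 + $613 = $6,663.

$6,663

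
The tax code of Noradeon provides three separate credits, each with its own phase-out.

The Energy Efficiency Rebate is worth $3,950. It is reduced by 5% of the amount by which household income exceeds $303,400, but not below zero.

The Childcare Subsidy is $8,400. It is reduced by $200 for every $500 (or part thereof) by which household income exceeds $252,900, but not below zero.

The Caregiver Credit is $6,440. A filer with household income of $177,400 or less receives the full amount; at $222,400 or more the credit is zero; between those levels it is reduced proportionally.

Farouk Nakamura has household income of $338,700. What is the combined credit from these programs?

$2,185

Energy Efficiency Rebate: 5% of the $35,300 excess over $303,400 is $1,765; credit = $3,950 − $1,765 = $2,185.
Childcare Subsidy: income exceeds $252,900 by $85,800 → 172 increments × $200 = $34,400 ≥ base, so the credit is $0.
Caregiver Credit: $338,700 is at or above $222,400, so the credit is $0.
Total: $2,185 + $0 + $0 = $2,185.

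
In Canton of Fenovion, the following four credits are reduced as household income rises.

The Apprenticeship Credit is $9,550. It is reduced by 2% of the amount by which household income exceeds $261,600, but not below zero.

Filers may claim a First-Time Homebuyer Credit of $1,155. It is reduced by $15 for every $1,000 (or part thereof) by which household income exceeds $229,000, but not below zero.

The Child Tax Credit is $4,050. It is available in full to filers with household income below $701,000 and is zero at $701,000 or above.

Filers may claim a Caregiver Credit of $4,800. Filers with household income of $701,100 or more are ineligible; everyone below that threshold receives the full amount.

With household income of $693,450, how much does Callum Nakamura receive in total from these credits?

Apprenticeship Credit: 2% of the $431,850 excess over $261,600 is $8,637; credit = $9,550 − $8,637 = $913.
First-Time Homebuyer Credit: income exceeds $229,000 by $464,450 → 465 increments × $15 = $6,975 ≥ base, so the credit is $0.
Child Tax Credit: $693,450 is below the $701,000 cutoff, so the full $4,050 applies.
Caregiver Credit: $693,450 is below the $701,100 cutoff, so the full $4,800 applies.
Total: $913 + $0 + $4,050 + $4,800 = $9,763.

$9,763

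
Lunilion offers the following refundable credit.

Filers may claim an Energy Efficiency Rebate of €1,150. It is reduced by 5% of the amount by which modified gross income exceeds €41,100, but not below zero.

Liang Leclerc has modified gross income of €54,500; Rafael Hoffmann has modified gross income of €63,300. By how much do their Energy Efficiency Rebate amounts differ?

€440

Liang (€54,500): Energy Efficiency Rebate: 5% of the €13,400 excess over €41,100 is €670; credit = €1,150 − €670 = €480.
Rafael (€63,300): Energy Efficiency Rebate: 5% of the €22,200 excess over €41,100 is €1,110; credit = €1,150 − €1,110 = €40.
Difference: |€480 − €40| = €440.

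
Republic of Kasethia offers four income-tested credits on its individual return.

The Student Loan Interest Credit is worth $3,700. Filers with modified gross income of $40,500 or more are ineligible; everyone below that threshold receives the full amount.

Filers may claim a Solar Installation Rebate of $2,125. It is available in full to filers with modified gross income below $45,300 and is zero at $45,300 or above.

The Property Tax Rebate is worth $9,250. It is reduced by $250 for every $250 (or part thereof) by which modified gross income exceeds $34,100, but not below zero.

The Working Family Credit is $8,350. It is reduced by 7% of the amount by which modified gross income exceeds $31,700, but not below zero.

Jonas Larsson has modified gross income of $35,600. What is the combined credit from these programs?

Student Loan Interest Credit: $35,600 is below the $40,500 cutoff, so the full $3,700 applies.
Solar Installation Rebate: $35,600 is below the $45,300 cutoff, so the full $2,125 applies.
Property Tax Rebate: income exceeds $34,100 by $1,500, which is 6 full-or-partial $250 increments; reduction = 6 × $250 = $1,500, leaving $7,750.
Working Family Credit: 7% of the $3,900 excess over $31,700 is $273; credit = $8,350 − $273 = $8,077.
Total: $3,700 + $2,125 + $7,750 + $8,077 = $21,652.

$21,652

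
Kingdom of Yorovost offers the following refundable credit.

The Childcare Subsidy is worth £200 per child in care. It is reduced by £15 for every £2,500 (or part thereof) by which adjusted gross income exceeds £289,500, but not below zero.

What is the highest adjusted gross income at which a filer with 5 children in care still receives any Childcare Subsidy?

£454,500

Full credit = 5 × £200 = £1,000.
After 66 increments the reduction is 66 × £15 = £990, leaving £10; one more increment wipes it out. Increment 66 ends at excess 66 × £2,500 = £165,000, so the highest qualifying income is £289,500 + £165,000 = £454,500.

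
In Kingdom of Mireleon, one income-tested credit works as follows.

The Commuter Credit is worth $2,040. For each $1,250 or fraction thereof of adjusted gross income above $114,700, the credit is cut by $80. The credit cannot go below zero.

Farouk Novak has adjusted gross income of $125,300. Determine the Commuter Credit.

$1,320

Commuter Credit: income exceeds $114,700 by $10,600, which is 9 full-or-partial $1,250 increments; reduction = 9 × $80 = $720, leaving $1,320.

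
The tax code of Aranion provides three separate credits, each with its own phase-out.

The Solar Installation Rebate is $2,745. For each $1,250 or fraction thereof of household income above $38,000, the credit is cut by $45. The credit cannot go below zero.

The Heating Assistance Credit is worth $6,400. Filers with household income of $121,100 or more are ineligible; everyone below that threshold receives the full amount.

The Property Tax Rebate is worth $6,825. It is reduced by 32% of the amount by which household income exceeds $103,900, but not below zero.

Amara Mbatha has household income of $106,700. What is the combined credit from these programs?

Solar Installation Rebate: income exceeds $38,000 by $68,700, which is 55 full-or-partial $1,250 increments; reduction = 55 × $45 = $2,475, leaving $270.
Heating Assistance Credit: $106,700 is below the $121,100 cutoff, so the full $6,400 applies.
Property Tax Rebate: 32% of the $2,800 excess over $103,900 is $896; credit = $6,825 − $896 = $5,929.
Total: $270 + $6,400 + $5,929 = $12,599.

$12,599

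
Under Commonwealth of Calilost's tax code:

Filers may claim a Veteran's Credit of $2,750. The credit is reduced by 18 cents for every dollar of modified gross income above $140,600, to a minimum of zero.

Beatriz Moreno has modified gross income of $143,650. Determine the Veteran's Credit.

$2,201

Veteran's Credit: 18% of the $3,050 excess over $140,600 is $549; credit = $2,750 − $549 = $2,201.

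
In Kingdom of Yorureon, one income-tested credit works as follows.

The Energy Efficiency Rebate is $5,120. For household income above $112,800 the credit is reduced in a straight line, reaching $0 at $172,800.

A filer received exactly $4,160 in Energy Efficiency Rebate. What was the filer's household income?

$4,160 is 4,160/5,120 of the full $5,120, so 960/5,120 of the $60,000 range has been used: income = $112,800 + $60,000 × 960/5,120 = $124,050.

$124,050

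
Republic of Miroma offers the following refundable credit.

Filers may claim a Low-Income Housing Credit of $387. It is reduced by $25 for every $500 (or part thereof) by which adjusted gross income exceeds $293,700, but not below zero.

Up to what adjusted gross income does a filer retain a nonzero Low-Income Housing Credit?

$301,200

After 15 increments the reduction is 15 × $25 = $375, leaving $12; one more increment wipes it out. Increment 15 ends at excess 15 × $500 = $7,500, so the highest qualifying income is $293,700 + $7,500 = $301,200.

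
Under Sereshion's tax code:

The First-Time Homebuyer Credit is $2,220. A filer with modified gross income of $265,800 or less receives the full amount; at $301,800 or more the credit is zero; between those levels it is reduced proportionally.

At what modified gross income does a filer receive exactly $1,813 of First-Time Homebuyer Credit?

$272,400

$1,813 is 1,813/2,220 of the full $2,220, so 407/2,220 of the $36,000 range has been used: income = $265,800 + $36,000 × 407/2,220 = $272,400.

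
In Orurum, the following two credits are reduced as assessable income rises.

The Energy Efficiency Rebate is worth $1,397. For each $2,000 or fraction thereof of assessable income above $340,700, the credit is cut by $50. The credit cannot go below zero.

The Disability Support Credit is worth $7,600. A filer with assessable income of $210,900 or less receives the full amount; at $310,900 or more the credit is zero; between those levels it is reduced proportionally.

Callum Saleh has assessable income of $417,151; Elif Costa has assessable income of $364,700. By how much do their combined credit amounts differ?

$797

Callum ($417,151): Energy Efficiency Rebate: income exceeds $340,700 by $76,451 → 39 increments × $50 = $1,950 ≥ base, so the credit is $0. Disability Support Credit: $417,151 is at or above $310,900, so the credit is $0. total $0 + $0 = $0
Elif ($364,700): Energy Efficiency Rebate: income exceeds $340,700 by $24,000, which is 12 full-or-partial $2,000 increments; reduction = 12 × $50 = $600, leaving $797. Disability Support Credit: $364,700 is at or above $310,900, so the credit is $0. total $797 + $0 = $797
Difference: |$0 − $797| = $797.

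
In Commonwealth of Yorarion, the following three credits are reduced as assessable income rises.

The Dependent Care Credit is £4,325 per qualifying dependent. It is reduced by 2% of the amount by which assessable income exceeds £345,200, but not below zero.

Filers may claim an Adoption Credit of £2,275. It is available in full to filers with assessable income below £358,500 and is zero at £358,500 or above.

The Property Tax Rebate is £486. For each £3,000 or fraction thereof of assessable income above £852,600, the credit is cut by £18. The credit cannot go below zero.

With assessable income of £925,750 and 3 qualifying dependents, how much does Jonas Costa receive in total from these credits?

£1,400

Dependent Care Credit: base = 3 × £4,325 = £12,975. 2% of the £580,550 excess over £345,200 is £11,611; credit = £12,975 − £11,611 = £1,364.
Adoption Credit: £925,750 meets or exceeds the £358,500 cutoff, so the credit is £0.
Property Tax Rebate: income exceeds £852,600 by £73,150, which is 25 full-or-partial £3,000 increments; reduction = 25 × £18 = £450, leaving £36.
Total: £1,364 + £0 + £36 = £1,400.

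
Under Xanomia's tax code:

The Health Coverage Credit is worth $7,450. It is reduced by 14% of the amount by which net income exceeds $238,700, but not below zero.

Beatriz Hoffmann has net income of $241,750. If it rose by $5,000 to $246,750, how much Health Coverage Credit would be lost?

$700

At $241,750 — 14% of the $3,050 excess over $238,700 is $427; credit = $7,450 − $427 = $7,023.
At $246,750 — 14% of the $8,050 excess over $238,700 is $1,127; credit = $7,450 − $1,127 = $6,323.
Lost: $7,023 − $6,323 = $700.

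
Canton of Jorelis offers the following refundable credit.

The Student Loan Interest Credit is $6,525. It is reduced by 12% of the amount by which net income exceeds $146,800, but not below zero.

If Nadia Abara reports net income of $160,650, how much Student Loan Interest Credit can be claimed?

Student Loan Interest Credit: 12% of the $13,850 excess over $146,800 is $1,662; credit = $6,525 − $1,662 = $4,863.

$4,863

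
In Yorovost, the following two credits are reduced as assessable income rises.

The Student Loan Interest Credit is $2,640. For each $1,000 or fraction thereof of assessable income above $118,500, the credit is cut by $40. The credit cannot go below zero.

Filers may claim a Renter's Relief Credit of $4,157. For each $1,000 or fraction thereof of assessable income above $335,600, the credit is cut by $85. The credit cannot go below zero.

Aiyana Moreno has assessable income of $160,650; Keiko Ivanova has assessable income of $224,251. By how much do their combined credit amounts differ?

Aiyana ($160,650): Student Loan Interest Credit: income exceeds $118,500 by $42,150, which is 43 full-or-partial $1,000 increments; reduction = 43 × $40 = $1,720, leaving $920. Renter's Relief Credit: $160,650 is at or below the $335,600 threshold, so the full $4,157 applies. total $920 + $4,157 = $5,077
Keiko ($224,251): Student Loan Interest Credit: income exceeds $118,500 by $105,751 → 106 increments × $40 = $4,240 ≥ base, so the credit is $0. Renter's Relief Credit: $224,251 is at or below the $335,600 threshold, so the full $4,157 applies. total $0 + $4,157 = $4,157
Difference: |$5,077 − $4,157| = $920.

$920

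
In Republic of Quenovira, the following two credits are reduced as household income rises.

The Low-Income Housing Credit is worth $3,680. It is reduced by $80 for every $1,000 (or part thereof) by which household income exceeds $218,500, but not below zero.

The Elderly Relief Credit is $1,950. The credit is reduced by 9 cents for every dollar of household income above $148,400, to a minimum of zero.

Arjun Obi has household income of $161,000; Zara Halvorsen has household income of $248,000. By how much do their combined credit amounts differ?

$3,216

Arjun ($161,000): Low-Income Housing Credit: $161,000 is at or below the $218,500 threshold, so the full $3,680 applies. Elderly Relief Credit: 9% of the $12,600 excess over $148,400 is $1,134; credit = $1,950 − $1,134 = $816. total $3,680 + $816 = $4,496
Zara ($248,000): Low-Income Housing Credit: income exceeds $218,500 by $29,500, which is 30 full-or-partial $1,000 increments; reduction = 30 × $80 = $2,400, leaving $1,280. Elderly Relief Credit: 9% of the $99,600 excess over $148,400 is $8,964 ≥ base, so the credit is $0. total $1,280 + $0 = $1,280
Difference: |$4,496 − $1,280| = $3,216.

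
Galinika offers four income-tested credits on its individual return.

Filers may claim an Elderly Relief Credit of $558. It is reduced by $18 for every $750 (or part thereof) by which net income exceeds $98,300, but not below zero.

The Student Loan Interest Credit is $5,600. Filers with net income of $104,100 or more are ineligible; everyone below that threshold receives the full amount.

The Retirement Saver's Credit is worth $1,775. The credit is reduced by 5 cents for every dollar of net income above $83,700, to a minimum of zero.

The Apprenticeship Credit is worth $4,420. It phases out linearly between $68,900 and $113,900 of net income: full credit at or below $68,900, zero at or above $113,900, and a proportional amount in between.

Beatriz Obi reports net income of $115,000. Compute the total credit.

$354

Elderly Relief Credit: income exceeds $98,300 by $16,700, which is 23 full-or-partial $750 increments; reduction = 23 × $18 = $414, leaving $144.
Student Loan Interest Credit: $115,000 meets or exceeds the $104,100 cutoff, so the credit is $0.
Retirement Saver's Credit: 5% of the $31,300 excess over $83,700 is $1,565; credit = $1,775 − $1,565 = $210.
Apprenticeship Credit: $115,000 is at or above $113,900, so the credit is $0.
Total: $144 + $0 + $210 + $0 = $354.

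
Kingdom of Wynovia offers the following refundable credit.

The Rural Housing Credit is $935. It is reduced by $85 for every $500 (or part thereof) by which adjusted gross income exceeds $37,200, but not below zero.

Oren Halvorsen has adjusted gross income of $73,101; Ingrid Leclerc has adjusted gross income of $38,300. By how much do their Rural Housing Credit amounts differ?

$680

Oren ($73,101): Rural Housing Credit: income exceeds $37,200 by $35,901 → 72 increments × $85 = $6,120 ≥ base, so the credit is $0.
Ingrid ($38,300): Rural Housing Credit: income exceeds $37,200 by $1,100, which is 3 full-or-partial $500 increments; reduction = 3 × $85 = $255, leaving $680.
Difference: |$0 − $680| = $680.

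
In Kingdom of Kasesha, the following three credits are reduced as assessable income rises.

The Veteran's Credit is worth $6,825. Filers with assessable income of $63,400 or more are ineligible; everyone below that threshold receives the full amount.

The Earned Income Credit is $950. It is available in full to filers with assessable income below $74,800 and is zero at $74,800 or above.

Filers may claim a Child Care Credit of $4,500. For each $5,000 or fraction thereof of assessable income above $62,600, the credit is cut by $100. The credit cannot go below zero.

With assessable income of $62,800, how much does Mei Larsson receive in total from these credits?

$12,175

Veteran's Credit: $62,800 is below the $63,400 cutoff, so the full $6,825 applies.
Earned Income Credit: $62,800 is below the $74,800 cutoff, so the full $950 applies.
Child Care Credit: income exceeds $62,600 by $200, which is 1 full-or-partial $5,000 increment; reduction = 1 × $100 = $100, leaving $4,400.
Total: $6,825 + $950 + $4,400 = $12,175.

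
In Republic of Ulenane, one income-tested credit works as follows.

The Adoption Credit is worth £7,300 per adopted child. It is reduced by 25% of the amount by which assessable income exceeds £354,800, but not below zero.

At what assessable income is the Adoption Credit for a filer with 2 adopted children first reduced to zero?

Full credit = 2 × £7,300 = £14,600.
The credit falls by 25% of each pound above £354,800, so it reaches zero when the excess is £14,600 / 25% = £58,400: income = £354,800 + £58,400 = £413,200.

£413,200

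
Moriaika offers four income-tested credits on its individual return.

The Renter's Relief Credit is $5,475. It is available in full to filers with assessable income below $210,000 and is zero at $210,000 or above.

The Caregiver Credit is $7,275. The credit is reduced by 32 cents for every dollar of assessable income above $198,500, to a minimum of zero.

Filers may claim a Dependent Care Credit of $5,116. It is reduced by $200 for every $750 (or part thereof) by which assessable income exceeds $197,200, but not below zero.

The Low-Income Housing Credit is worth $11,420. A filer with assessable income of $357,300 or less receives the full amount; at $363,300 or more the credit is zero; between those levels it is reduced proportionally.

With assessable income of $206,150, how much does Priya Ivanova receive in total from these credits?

Renter's Relief Credit: $206,150 is below the $210,000 cutoff, so the full $5,475 applies.
Caregiver Credit: 32% of the $7,650 excess over $198,500 is $2,448; credit = $7,275 − $2,448 = $4,827.
Dependent Care Credit: income exceeds $197,200 by $8,950, which is 12 full-or-partial $750 increments; reduction = 12 × $200 = $2,400, leaving $2,716.
Low-Income Housing Credit: $206,150 is at or below the $357,300 threshold, so the full $11,420 applies.
Total: $5,475 + $4,827 + $2,716 + $11,420 = $24,438.

$24,438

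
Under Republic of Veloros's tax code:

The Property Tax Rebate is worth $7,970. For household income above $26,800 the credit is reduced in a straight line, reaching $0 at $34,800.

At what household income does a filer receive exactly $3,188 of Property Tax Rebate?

$3,188 is 3,188/7,970 of the full $7,970, so 4,782/7,970 of the $8,000 range has been used: income = $26,800 + $8,000 × 4,782/7,970 = $31,600.

$31,600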